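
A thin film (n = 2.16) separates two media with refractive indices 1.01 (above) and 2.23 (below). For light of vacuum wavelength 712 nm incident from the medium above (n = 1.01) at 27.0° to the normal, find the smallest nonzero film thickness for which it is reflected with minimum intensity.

Ray reflecting at the top interface goes from n = 1.01 toward n = 2.16: a half-wave phase shift.
Ray reflecting at the bottom interface goes from n = 2.16 toward n = 2.23: a half-wave phase shift.
Net: no relative phase inversion (both shifts match).
So the condition for destructive reflection is 2 n t cos θ_r = (m + ½) λ.
Snell's law: 1.01 sin 27.0° = 2.16 sin θ_r → sin θ_r = 0.212, cos θ_r = 0.977.
Minimum at m = 0: t = λ / (4 n cos θ_r) = 712 / (4 × 2.16 × 0.977) = 84.3 nm.

84.3 nm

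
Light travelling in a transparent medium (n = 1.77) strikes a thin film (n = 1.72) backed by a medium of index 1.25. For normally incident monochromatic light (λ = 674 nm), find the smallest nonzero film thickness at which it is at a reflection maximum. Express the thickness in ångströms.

At the upper boundary (n = 1.77 to n = 1.72) the reflected ray undergoes no phase shift.
Ray reflecting at the bottom interface goes from n = 1.72 toward n = 1.25: no phase shift.
Net: no relative phase inversion (both shifts match).
So the condition for constructive reflection is 2 n t = m λ.
Minimum nonzero at m = 1: t = λ / (2 n) = 674 / (2 × 1.72) = 196 nm.

1959 Å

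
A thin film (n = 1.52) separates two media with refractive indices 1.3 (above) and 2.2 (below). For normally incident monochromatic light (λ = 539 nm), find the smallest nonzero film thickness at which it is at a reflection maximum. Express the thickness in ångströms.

1773 Å

Ray reflecting at the top interface goes from n = 1.3 toward n = 1.52: a half-wave phase shift.
At the lower boundary (n = 1.52 to n = 2.2) the reflected ray undergoes a half-wave phase shift.
The two reflections carry the same phase change, so no net offset.
For bright reflection here: 2 n t = m λ.
Minimum nonzero at m = 1: t = λ / (2 n) = 539 / (2 × 1.52) = 177 nm.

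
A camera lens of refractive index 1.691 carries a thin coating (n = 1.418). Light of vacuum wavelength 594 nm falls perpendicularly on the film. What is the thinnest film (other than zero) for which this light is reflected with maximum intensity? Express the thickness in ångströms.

2094 Å

At the upper boundary (n = 1.0 to n = 1.418) the reflected ray undergoes a half-wave phase shift.
At the lower boundary (n = 1.418 to n = 1.691) the reflected ray undergoes a half-wave phase shift.
The two reflections carry the same phase change, so no net offset.
So the condition for constructive reflection is 2 n t = m λ.
Minimum nonzero at m = 1: t = λ / (2 n) = 594 / (2 × 1.418) = 209 nm.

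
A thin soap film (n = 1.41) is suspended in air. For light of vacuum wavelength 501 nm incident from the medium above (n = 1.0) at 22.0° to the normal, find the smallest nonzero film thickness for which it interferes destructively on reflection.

184 nm

At the upper boundary (n = 1.0 to n = 1.41) the reflected ray undergoes a half-wave phase shift.
At the lower boundary (n = 1.41 to n = 1.0) the reflected ray undergoes no phase shift.
Exactly one π shift → a net half-wave offset.
With one net inversion, destructive interference in reflection requires 2 n t cos θ_r = m λ.
Snell's law: 1.0 sin 22.0° = 1.41 sin θ_r → sin θ_r = 0.266, cos θ_r = 0.964.
Minimum nonzero at m = 1: t = λ / (2 n cos θ_r) = 501 / (2 × 1.41 × 0.964) = 184 nm.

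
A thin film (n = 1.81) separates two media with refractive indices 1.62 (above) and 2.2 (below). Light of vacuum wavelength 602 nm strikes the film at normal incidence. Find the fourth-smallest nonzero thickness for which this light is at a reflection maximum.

Top surface (1.62 → 1.81): reflection off a higher-index medium gives a half-wave phase shift.
Bottom surface (1.81 → 2.2): reflection off a higher-index medium gives a half-wave phase shift.
Net: no relative phase inversion (both shifts match).
For maximum reflection here: 2 n t = m λ.
The fourth-smallest nonzero thickness corresponds to m = 4: t = m λ / (2 n) = 4.00 × 602 / (2 × 1.81) = 665 nm.

665 nm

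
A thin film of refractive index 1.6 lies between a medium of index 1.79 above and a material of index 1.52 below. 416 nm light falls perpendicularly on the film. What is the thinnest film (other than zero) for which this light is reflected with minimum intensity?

Ray reflecting at the top interface goes from n = 1.79 toward n = 1.6: no phase shift.
At the lower boundary (n = 1.6 to n = 1.52) the reflected ray undergoes no phase shift.
The two reflections carry the same phase change, so no net offset.
So the condition for destructive reflection is 2 n t = (m + ½) λ.
Minimum at m = 0: t = λ / (4 n) = 416 / (4 × 1.6) = 65.0 nm.

65.0 nm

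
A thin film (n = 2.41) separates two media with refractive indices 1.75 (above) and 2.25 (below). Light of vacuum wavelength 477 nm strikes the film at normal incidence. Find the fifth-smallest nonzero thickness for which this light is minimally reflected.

495 nm

At the upper boundary (n = 1.75 to n = 2.41) the reflected ray undergoes a half-wave phase shift.
At the lower boundary (n = 2.41 to n = 2.25) the reflected ray undergoes no phase shift.
The two reflections differ by half a wavelength.
So the condition for destructive reflection is 2 n t = m λ.
The fifth-smallest nonzero thickness corresponds to m = 5: t = m λ / (2 n) = 5.00 × 477 / (2 × 2.41) = 495 nm.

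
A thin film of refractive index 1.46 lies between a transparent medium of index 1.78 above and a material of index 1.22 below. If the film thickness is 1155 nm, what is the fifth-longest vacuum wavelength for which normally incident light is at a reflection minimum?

Ray reflecting at the top interface goes from n = 1.78 toward n = 1.46: no phase shift.
Bottom surface (1.46 → 1.22): reflection off a lower-index medium gives no phase shift.
Zero or two π shifts → no net half-wave offset.
With no net inversion, destructive interference in reflection requires 2 n t = (m + ½) λ.
λ = 2 n t / (m + ½). The fifth-longest wavelength is m = 4: λ = 2 × 1.46 × 1155 / 4.50 = 749 nm.

749 nm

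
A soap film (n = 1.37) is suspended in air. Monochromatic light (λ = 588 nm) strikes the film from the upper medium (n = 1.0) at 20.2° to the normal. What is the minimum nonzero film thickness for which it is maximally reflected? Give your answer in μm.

At the upper boundary (n = 1.0 to n = 1.37) the reflected ray undergoes a half-wave phase shift.
At the lower boundary (n = 1.37 to n = 1.0) the reflected ray undergoes no phase shift.
Exactly one π shift → a net half-wave offset.
With one net inversion, constructive interference in reflection requires 2 n t cos θ_r = (m + ½) λ.
Snell's law: 1.0 sin 20.2° = 1.37 sin θ_r → sin θ_r = 0.252, cos θ_r = 0.968.
Minimum at m = 0: t = λ / (4 n cos θ_r) = 588 / (4 × 1.37 × 0.968) = 111 nm.

0.111 μm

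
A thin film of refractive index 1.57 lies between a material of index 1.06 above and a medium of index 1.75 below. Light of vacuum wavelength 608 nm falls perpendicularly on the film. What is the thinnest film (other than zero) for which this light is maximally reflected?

Ray reflecting at the top interface goes from n = 1.06 toward n = 1.57: a half-wave phase shift.
Ray reflecting at the bottom interface goes from n = 1.57 toward n = 1.75: a half-wave phase shift.
Net: no relative phase inversion (both shifts match).
So the condition for constructive reflection is 2 n t = m λ.
Minimum nonzero at m = 1: t = λ / (2 n) = 608 / (2 × 1.57) = 194 nm.

194 nm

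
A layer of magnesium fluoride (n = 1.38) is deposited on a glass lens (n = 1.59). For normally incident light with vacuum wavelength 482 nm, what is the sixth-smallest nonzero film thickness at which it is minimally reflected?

Top surface (1.0 → 1.38): reflection off a higher-index medium gives a half-wave phase shift.
At the lower boundary (n = 1.38 to n = 1.59) the reflected ray undergoes a half-wave phase shift.
The two reflections carry the same phase change, so no net offset.
So the condition for destructive reflection is 2 n t = (m + ½) λ.
The sixth-smallest nonzero thickness corresponds to m = 5: t = (m + ½) λ / (2 n) = 5.50 × 482 / (2 × 1.38) = 961 nm.

961 nm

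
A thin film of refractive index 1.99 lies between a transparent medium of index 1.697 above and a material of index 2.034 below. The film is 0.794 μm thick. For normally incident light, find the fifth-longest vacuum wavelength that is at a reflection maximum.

At the upper boundary (n = 1.697 to n = 1.99) the reflected ray undergoes a half-wave phase shift.
At the lower boundary (n = 1.99 to n = 2.034) the reflected ray undergoes a half-wave phase shift.
Net: no relative phase inversion (both shifts match).
With no net inversion, constructive interference in reflection requires 2 n t = m λ.
λ = 2 n t / m. The fifth-longest wavelength is m = 5: λ = 2 × 1.99 × 794 / 5.00 = 632 nm.

632 nm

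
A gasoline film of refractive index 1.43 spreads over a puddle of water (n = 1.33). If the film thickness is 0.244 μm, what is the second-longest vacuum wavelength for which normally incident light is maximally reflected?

Top surface (1.0 → 1.43): reflection off a higher-index medium gives a half-wave phase shift.
Ray reflecting at the bottom interface goes from n = 1.43 toward n = 1.33: no phase shift.
Net: one phase inversion between the two reflected rays.
For bright reflection here: 2 n t = (m + ½) λ.
λ = 2 n t / (m + ½). The second-longest wavelength is m = 1: λ = 2 × 1.43 × 244 / 1.50 = 465 nm.

465 nm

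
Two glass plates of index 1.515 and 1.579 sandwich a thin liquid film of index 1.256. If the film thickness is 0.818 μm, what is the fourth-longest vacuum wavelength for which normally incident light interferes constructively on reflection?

Top surface (1.515 → 1.256): reflection off a lower-index medium gives no phase shift.
At the lower boundary (n = 1.256 to n = 1.579) the reflected ray undergoes a half-wave phase shift.
The two reflections differ by half a wavelength.
With one net inversion, constructive interference in reflection requires 2 n t = (m + ½) λ.
λ = 2 n t / (m + ½). The fourth-longest wavelength is m = 3: λ = 2 × 1.256 × 818 / 3.50 = 587 nm.

587 nm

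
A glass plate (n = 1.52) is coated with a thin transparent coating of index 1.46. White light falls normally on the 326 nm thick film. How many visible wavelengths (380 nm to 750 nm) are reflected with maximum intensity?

Top surface (1.0 → 1.46): reflection off a higher-index medium gives a half-wave phase shift.
At the lower boundary (n = 1.46 to n = 1.52) the reflected ray undergoes a half-wave phase shift.
The two reflections carry the same phase change, so no net offset.
So the condition for constructive reflection is 2 n t = m λ.
λ = 2 n t / m = 952 / m nm.
m=1: 952 nm (IR); m=2: 476 nm (visible); m=3: 317 nm (UV).

1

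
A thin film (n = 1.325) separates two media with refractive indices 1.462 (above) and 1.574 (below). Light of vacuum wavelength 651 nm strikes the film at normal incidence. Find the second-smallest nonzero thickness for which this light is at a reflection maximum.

At the upper boundary (n = 1.462 to n = 1.325) the reflected ray undergoes no phase shift.
Ray reflecting at the bottom interface goes from n = 1.325 toward n = 1.574: a half-wave phase shift.
The two reflections differ by half a wavelength.
For maximum reflection here: 2 n t = (m + ½) λ.
The second-smallest nonzero thickness corresponds to m = 1: t = (m + ½) λ / (2 n) = 1.50 × 651 / (2 × 1.325) = 368 nm.

368 nm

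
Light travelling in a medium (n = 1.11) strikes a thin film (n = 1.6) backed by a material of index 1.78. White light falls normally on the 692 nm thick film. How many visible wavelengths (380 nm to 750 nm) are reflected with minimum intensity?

At the upper boundary (n = 1.11 to n = 1.6) the reflected ray undergoes a half-wave phase shift.
Bottom surface (1.6 → 1.78): reflection off a higher-index medium gives a half-wave phase shift.
Zero or two π shifts → no net half-wave offset.
With no net inversion, destructive interference in reflection requires 2 n t = (m + ½) λ.
λ = 2 n t / (m + ½) = 2214 / (m + ½) nm.
m=2: 886 nm (IR); m=3: 633 nm (visible); m=4: 492 nm (visible); m=5: 403 nm (visible); m=6: 341 nm (UV).

3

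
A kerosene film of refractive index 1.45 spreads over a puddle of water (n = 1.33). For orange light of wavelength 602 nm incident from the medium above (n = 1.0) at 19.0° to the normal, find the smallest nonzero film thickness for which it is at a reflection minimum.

Top surface (1.0 → 1.45): reflection off a higher-index medium gives a half-wave phase shift.
Ray reflecting at the bottom interface goes from n = 1.45 toward n = 1.33: no phase shift.
Exactly one π shift → a net half-wave offset.
With one net inversion, destructive interference in reflection requires 2 n t cos θ_r = m λ.
Snell's law: 1.0 sin 19.0° = 1.45 sin θ_r → sin θ_r = 0.225, cos θ_r = 0.974.
Minimum nonzero at m = 1: t = λ / (2 n cos θ_r) = 602 / (2 × 1.45 × 0.974) = 213 nm.

213 nm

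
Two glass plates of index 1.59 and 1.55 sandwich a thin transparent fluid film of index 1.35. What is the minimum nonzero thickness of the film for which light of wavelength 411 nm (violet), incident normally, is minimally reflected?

152 nm

Top surface (1.59 → 1.35): reflection off a lower-index medium gives no phase shift.
Ray reflecting at the bottom interface goes from n = 1.35 toward n = 1.55: a half-wave phase shift.
The two reflections differ by half a wavelength.
For dark reflection here: 2 n t = m λ.
Minimum nonzero at m = 1: t = λ / (2 n) = 411 / (2 × 1.35) = 152 nm.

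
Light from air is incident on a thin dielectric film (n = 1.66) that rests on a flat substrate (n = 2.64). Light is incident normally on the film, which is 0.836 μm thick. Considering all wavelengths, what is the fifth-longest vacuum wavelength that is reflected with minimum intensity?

617 nm

At the upper boundary (n = 1.0 to n = 1.66) the reflected ray undergoes a half-wave phase shift.
At the lower boundary (n = 1.66 to n = 2.64) the reflected ray undergoes a half-wave phase shift.
The two reflections carry the same phase change, so no net offset.
So the condition for destructive reflection is 2 n t = (m + ½) λ.
λ = 2 n t / (m + ½). The fifth-longest wavelength is m = 4: λ = 2 × 1.66 × 836 / 4.50 = 617 nm.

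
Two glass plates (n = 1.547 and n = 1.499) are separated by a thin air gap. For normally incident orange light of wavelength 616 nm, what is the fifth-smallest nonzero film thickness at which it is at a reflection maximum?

At the upper boundary (n = 1.547 to n = 1.0) the reflected ray undergoes no phase shift.
At the lower boundary (n = 1.0 to n = 1.499) the reflected ray undergoes a half-wave phase shift.
The two reflections differ by half a wavelength.
With one net inversion, constructive interference in reflection requires 2 n t = (m + ½) λ.
The fifth-smallest nonzero thickness corresponds to m = 4: t = (m + ½) λ / (2 n) = 4.50 × 616 / (2 × 1.0) = 1386 nm.

1386 nm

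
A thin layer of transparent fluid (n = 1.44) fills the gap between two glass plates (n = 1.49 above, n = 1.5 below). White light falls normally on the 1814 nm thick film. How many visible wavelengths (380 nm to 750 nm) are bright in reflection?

7

Top surface (1.49 → 1.44): reflection off a lower-index medium gives no phase shift.
At the lower boundary (n = 1.44 to n = 1.5) the reflected ray undergoes a half-wave phase shift.
The two reflections differ by half a wavelength.
With one net inversion, constructive interference in reflection requires 2 n t = (m + ½) λ.
λ = 2 n t / (m + ½) = 5224 / (m + ½) nm.
m=6: 804 nm (IR); m=7: 697 nm (visible); m=8: 615 nm (visible); m=9: 550 nm (visible); m=10: 498 nm (visible); m=11: 454 nm (visible); m=12: 418 nm (visible); m=13: 387 nm (visible); m=14: 360 nm (UV).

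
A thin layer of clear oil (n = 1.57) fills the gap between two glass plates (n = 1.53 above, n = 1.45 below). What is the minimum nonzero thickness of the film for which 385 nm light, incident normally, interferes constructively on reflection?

Top surface (1.53 → 1.57): reflection off a higher-index medium gives a half-wave phase shift.
Bottom surface (1.57 → 1.45): reflection off a lower-index medium gives no phase shift.
Exactly one π shift → a net half-wave offset.
So the condition for constructive reflection is 2 n t = (m + ½) λ.
Minimum at m = 0: t = λ / (4 n) = 385 / (4 × 1.57) = 61.3 nm.

61.3 nm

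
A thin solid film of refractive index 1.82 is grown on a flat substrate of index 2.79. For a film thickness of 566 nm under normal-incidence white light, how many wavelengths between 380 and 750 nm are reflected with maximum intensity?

Ray reflecting at the top interface goes from n = 1.0 toward n = 1.82: a half-wave phase shift.
At the lower boundary (n = 1.82 to n = 2.79) the reflected ray undergoes a half-wave phase shift.
The two reflections carry the same phase change, so no net offset.
For strong reflection here: 2 n t = m λ.
λ = 2 n t / m = 2060 / m nm.
m=2: 1030 nm (IR); m=3: 687 nm (visible); m=4: 515 nm (visible); m=5: 412 nm (visible); m=6: 343 nm (UV).

3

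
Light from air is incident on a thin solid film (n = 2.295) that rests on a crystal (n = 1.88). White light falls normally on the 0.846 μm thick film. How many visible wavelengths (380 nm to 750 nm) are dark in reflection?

5

At the upper boundary (n = 1.0 to n = 2.295) the reflected ray undergoes a half-wave phase shift.
Bottom surface (2.295 → 1.88): reflection off a lower-index medium gives no phase shift.
Net: one phase inversion between the two reflected rays.
So the condition for destructive reflection is 2 n t = m λ.
λ = 2 n t / m = 3883 / m nm.
m=5: 777 nm (IR); m=6: 647 nm (visible); m=7: 555 nm (visible); m=8: 485 nm (visible); m=9: 431 nm (visible); m=10: 388 nm (visible); m=11: 353 nm (UV).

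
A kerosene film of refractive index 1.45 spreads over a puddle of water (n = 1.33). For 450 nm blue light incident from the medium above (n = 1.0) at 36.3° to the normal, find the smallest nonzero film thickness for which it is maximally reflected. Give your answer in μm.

At the upper boundary (n = 1.0 to n = 1.45) the reflected ray undergoes a half-wave phase shift.
Ray reflecting at the bottom interface goes from n = 1.45 toward n = 1.33: no phase shift.
The two reflections differ by half a wavelength.
For strong reflection here: 2 n t cos θ_r = (m + ½) λ.
Snell's law: 1.0 sin 36.3° = 1.45 sin θ_r → sin θ_r = 0.408, cos θ_r = 0.913.
Minimum at m = 0: t = λ / (4 n cos θ_r) = 450 / (4 × 1.45 × 0.913) = 85.0 nm.

0.0850 μm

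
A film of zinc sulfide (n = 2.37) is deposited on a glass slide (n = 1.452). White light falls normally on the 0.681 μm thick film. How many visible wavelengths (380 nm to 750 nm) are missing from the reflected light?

At the upper boundary (n = 1.0 to n = 2.37) the reflected ray undergoes a half-wave phase shift.
At the lower boundary (n = 2.37 to n = 1.452) the reflected ray undergoes no phase shift.
Net: one phase inversion between the two reflected rays.
With one net inversion, destructive interference in reflection requires 2 n t = m λ.
λ = 2 n t / m = 3228 / m nm.
m=4: 807 nm (IR); m=5: 646 nm (visible); m=6: 538 nm (visible); m=7: 461 nm (visible); m=8: 403 nm (visible); m=9: 359 nm (UV).

4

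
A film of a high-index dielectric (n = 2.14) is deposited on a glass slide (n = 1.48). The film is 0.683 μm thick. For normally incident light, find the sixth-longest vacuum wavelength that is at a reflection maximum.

531 nm

Top surface (1.0 → 2.14): reflection off a higher-index medium gives a half-wave phase shift.
At the lower boundary (n = 2.14 to n = 1.48) the reflected ray undergoes no phase shift.
Net: one phase inversion between the two reflected rays.
So the condition for constructive reflection is 2 n t = (m + ½) λ.
λ = 2 n t / (m + ½). The sixth-longest wavelength is m = 5: λ = 2 × 2.14 × 683 / 5.50 = 531 nm.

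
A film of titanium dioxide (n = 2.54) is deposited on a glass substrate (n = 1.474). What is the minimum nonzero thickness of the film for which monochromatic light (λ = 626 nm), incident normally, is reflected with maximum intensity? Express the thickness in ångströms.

616 Å

Top surface (1.0 → 2.54): reflection off a higher-index medium gives a half-wave phase shift.
Ray reflecting at the bottom interface goes from n = 2.54 toward n = 1.474: no phase shift.
Exactly one π shift → a net half-wave offset.
For maximum reflection here: 2 n t = (m + ½) λ.
Minimum at m = 0: t = λ / (4 n) = 626 / (4 × 2.54) = 61.6 nm.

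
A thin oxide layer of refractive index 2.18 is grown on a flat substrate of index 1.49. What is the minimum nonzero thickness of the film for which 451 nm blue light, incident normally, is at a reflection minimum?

103 nm

At the upper boundary (n = 1.0 to n = 2.18) the reflected ray undergoes a half-wave phase shift.
At the lower boundary (n = 2.18 to n = 1.49) the reflected ray undergoes no phase shift.
Exactly one π shift → a net half-wave offset.
So the condition for destructive reflection is 2 n t = m λ.
Minimum nonzero at m = 1: t = λ / (2 n) = 451 / (2 × 2.18) = 103 nm.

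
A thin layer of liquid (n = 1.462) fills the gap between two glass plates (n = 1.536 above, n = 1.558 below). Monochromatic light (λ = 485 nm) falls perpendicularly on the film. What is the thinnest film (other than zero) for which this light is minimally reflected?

Top surface (1.536 → 1.462): reflection off a lower-index medium gives no phase shift.
Bottom surface (1.462 → 1.558): reflection off a higher-index medium gives a half-wave phase shift.
The two reflections differ by half a wavelength.
So the condition for destructive reflection is 2 n t = m λ.
Minimum nonzero at m = 1: t = λ / (2 n) = 485 / (2 × 1.462) = 166 nm.

166 nm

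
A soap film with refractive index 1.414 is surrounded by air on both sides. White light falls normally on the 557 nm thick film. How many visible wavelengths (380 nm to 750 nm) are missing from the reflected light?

2

Ray reflecting at the top interface goes from n = 1.0 toward n = 1.414: a half-wave phase shift.
Bottom surface (1.414 → 1.0): reflection off a lower-index medium gives no phase shift.
Exactly one π shift → a net half-wave offset.
For weak reflection here: 2 n t = m λ.
λ = 2 n t / m = 1575 / m nm.
m=2: 788 nm (IR); m=3: 525 nm (visible); m=4: 394 nm (visible); m=5: 315 nm (UV).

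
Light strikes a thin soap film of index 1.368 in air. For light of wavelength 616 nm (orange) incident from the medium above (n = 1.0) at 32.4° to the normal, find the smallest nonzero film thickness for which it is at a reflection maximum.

122 nm

Top surface (1.0 → 1.368): reflection off a higher-index medium gives a half-wave phase shift.
Ray reflecting at the bottom interface goes from n = 1.368 toward n = 1.0: no phase shift.
Exactly one π shift → a net half-wave offset.
So the condition for constructive reflection is 2 n t cos θ_r = (m + ½) λ.
Snell's law: 1.0 sin 32.4° = 1.368 sin θ_r → sin θ_r = 0.392, cos θ_r = 0.920.
Minimum at m = 0: t = λ / (4 n cos θ_r) = 616 / (4 × 1.368 × 0.920) = 122 nm.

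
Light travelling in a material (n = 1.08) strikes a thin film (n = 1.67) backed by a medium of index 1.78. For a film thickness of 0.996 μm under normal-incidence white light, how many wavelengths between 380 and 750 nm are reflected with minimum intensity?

5

At the upper boundary (n = 1.08 to n = 1.67) the reflected ray undergoes a half-wave phase shift.
Bottom surface (1.67 → 1.78): reflection off a higher-index medium gives a half-wave phase shift.
Net: no relative phase inversion (both shifts match).
With no net inversion, destructive interference in reflection requires 2 n t = (m + ½) λ.
λ = 2 n t / (m + ½) = 3327 / (m + ½) nm.
m=3: 950 nm (IR); m=4: 739 nm (visible); m=5: 605 nm (visible); m=6: 512 nm (visible); m=7: 444 nm (visible); m=8: 391 nm (visible); m=9: 350 nm (UV).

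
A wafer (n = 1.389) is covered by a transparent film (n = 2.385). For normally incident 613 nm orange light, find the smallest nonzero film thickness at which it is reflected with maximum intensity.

64.3 nm

Top surface (1.0 → 2.385): reflection off a higher-index medium gives a half-wave phase shift.
At the lower boundary (n = 2.385 to n = 1.389) the reflected ray undergoes no phase shift.
The two reflections differ by half a wavelength.
So the condition for constructive reflection is 2 n t = (m + ½) λ.
Minimum at m = 0: t = λ / (4 n) = 613 / (4 × 2.385) = 64.3 nm.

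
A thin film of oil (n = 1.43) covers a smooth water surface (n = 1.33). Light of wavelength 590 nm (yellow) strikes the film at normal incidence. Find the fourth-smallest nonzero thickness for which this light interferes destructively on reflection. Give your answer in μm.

0.825 μm

Top surface (1.0 → 1.43): reflection off a higher-index medium gives a half-wave phase shift.
Ray reflecting at the bottom interface goes from n = 1.43 toward n = 1.33: no phase shift.
The two reflections differ by half a wavelength.
So the condition for destructive reflection is 2 n t = m λ.
The fourth-smallest nonzero thickness corresponds to m = 4: t = m λ / (2 n) = 4.00 × 590 / (2 × 1.43) = 825 nm.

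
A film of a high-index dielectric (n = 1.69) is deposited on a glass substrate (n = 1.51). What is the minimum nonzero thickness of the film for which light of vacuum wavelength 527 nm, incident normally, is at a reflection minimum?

156 nm

Ray reflecting at the top interface goes from n = 1.0 toward n = 1.69: a half-wave phase shift.
At the lower boundary (n = 1.69 to n = 1.51) the reflected ray undergoes no phase shift.
Exactly one π shift → a net half-wave offset.
So the condition for destructive reflection is 2 n t = m λ.
Minimum nonzero at m = 1: t = λ / (2 n) = 527 / (2 × 1.69) = 156 nm.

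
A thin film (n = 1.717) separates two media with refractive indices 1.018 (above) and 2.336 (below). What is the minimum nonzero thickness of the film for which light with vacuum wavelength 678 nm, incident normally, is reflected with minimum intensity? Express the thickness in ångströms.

At the upper boundary (n = 1.018 to n = 1.717) the reflected ray undergoes a half-wave phase shift.
Bottom surface (1.717 → 2.336): reflection off a higher-index medium gives a half-wave phase shift.
Net: no relative phase inversion (both shifts match).
With no net inversion, destructive interference in reflection requires 2 n t = (m + ½) λ.
Minimum at m = 0: t = λ / (4 n) = 678 / (4 × 1.717) = 98.7 nm.

987 Å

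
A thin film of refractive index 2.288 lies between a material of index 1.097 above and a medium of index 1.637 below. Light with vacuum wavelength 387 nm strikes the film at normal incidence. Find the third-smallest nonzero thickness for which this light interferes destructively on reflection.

254 nm

At the upper boundary (n = 1.097 to n = 2.288) the reflected ray undergoes a half-wave phase shift.
Bottom surface (2.288 → 1.637): reflection off a lower-index medium gives no phase shift.
Exactly one π shift → a net half-wave offset.
With one net inversion, destructive interference in reflection requires 2 n t = m λ.
The third-smallest nonzero thickness corresponds to m = 3: t = m λ / (2 n) = 3.00 × 387 / (2 × 2.288) = 254 nm.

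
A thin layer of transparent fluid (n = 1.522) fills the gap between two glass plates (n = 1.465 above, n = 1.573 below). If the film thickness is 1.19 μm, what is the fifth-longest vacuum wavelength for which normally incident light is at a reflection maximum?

724 nm

At the upper boundary (n = 1.465 to n = 1.522) the reflected ray undergoes a half-wave phase shift.
Ray reflecting at the bottom interface goes from n = 1.522 toward n = 1.573: a half-wave phase shift.
Net: no relative phase inversion (both shifts match).
For bright reflection here: 2 n t = m λ.
λ = 2 n t / m. The fifth-longest wavelength is m = 5: λ = 2 × 1.522 × 1190 / 5.00 = 724 nm.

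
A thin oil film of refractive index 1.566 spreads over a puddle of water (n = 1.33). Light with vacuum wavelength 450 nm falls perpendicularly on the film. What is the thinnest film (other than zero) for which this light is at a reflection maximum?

71.8 nm

Ray reflecting at the top interface goes from n = 1.0 toward n = 1.566: a half-wave phase shift.
Ray reflecting at the bottom interface goes from n = 1.566 toward n = 1.33: no phase shift.
Exactly one π shift → a net half-wave offset.
So the condition for constructive reflection is 2 n t = (m + ½) λ.
Minimum at m = 0: t = λ / (4 n) = 450 / (4 × 1.566) = 71.8 nm.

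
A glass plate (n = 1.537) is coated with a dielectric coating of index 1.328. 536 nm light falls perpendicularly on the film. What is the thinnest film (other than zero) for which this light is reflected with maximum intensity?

202 nm

At the upper boundary (n = 1.0 to n = 1.328) the reflected ray undergoes a half-wave phase shift.
Bottom surface (1.328 → 1.537): reflection off a higher-index medium gives a half-wave phase shift.
Net: no relative phase inversion (both shifts match).
For strong reflection here: 2 n t = m λ.
Minimum nonzero at m = 1: t = λ / (2 n) = 536 / (2 × 1.328) = 202 nm.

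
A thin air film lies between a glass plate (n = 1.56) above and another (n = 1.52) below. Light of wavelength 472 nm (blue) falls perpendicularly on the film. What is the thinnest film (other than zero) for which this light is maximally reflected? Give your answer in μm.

0.118 μm

Top surface (1.56 → 1.0): reflection off a lower-index medium gives no phase shift.
Ray reflecting at the bottom interface goes from n = 1.0 toward n = 1.52: a half-wave phase shift.
The two reflections differ by half a wavelength.
With one net inversion, constructive interference in reflection requires 2 n t = (m + ½) λ.
Minimum at m = 0: t = λ / (4 n) = 472 / (4 × 1.0) = 118 nm.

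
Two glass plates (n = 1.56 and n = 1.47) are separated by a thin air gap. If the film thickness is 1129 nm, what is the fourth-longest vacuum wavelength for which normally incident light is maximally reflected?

At the upper boundary (n = 1.56 to n = 1.0) the reflected ray undergoes no phase shift.
At the lower boundary (n = 1.0 to n = 1.47) the reflected ray undergoes a half-wave phase shift.
Net: one phase inversion between the two reflected rays.
With one net inversion, constructive interference in reflection requires 2 n t = (m + ½) λ.
λ = 2 n t / (m + ½). The fourth-longest wavelength is m = 3: λ = 2 × 1.0 × 1129 / 3.50 = 645 nm.

645 nm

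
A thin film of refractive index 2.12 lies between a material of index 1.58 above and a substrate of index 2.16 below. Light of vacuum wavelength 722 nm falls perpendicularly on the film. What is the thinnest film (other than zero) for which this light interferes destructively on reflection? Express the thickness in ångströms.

At the upper boundary (n = 1.58 to n = 2.12) the reflected ray undergoes a half-wave phase shift.
Ray reflecting at the bottom interface goes from n = 2.12 toward n = 2.16: a half-wave phase shift.
Net: no relative phase inversion (both shifts match).
With no net inversion, destructive interference in reflection requires 2 n t = (m + ½) λ.
Minimum at m = 0: t = λ / (4 n) = 722 / (4 × 2.12) = 85.1 nm.

851 Å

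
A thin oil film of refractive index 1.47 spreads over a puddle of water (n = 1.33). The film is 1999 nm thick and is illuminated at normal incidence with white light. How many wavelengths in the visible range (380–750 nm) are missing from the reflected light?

8

Top surface (1.0 → 1.47): reflection off a higher-index medium gives a half-wave phase shift.
At the lower boundary (n = 1.47 to n = 1.33) the reflected ray undergoes no phase shift.
Net: one phase inversion between the two reflected rays.
For weak reflection here: 2 n t = m λ.
λ = 2 n t / m = 5877 / m nm.
m=7: 840 nm (IR); m=8: 735 nm (visible); m=9: 653 nm (visible); m=10: 588 nm (visible); m=11: 534 nm (visible); m=12: 490 nm (visible); m=13: 452 nm (visible); m=14: 420 nm (visible); m=15: 392 nm (visible); m=16: 367 nm (UV).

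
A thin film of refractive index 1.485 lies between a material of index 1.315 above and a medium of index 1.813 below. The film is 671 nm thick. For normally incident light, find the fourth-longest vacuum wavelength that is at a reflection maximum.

498 nm

Top surface (1.315 → 1.485): reflection off a higher-index medium gives a half-wave phase shift.
Bottom surface (1.485 → 1.813): reflection off a higher-index medium gives a half-wave phase shift.
Net: no relative phase inversion (both shifts match).
With no net inversion, constructive interference in reflection requires 2 n t = m λ.
λ = 2 n t / m. The fourth-longest wavelength is m = 4: λ = 2 × 1.485 × 671 / 4.00 = 498 nm.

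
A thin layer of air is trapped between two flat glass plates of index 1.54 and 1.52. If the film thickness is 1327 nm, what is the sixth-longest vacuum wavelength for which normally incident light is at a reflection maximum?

483 nm

Top surface (1.54 → 1.0): reflection off a lower-index medium gives no phase shift.
At the lower boundary (n = 1.0 to n = 1.52) the reflected ray undergoes a half-wave phase shift.
Net: one phase inversion between the two reflected rays.
For bright reflection here: 2 n t = (m + ½) λ.
λ = 2 n t / (m + ½). The sixth-longest wavelength is m = 5: λ = 2 × 1.0 × 1327 / 5.50 = 483 nm.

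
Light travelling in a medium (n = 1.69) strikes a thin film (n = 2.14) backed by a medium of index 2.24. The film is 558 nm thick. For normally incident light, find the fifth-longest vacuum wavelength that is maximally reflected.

478 nm

At the upper boundary (n = 1.69 to n = 2.14) the reflected ray undergoes a half-wave phase shift.
Ray reflecting at the bottom interface goes from n = 2.14 toward n = 2.24: a half-wave phase shift.
Zero or two π shifts → no net half-wave offset.
With no net inversion, constructive interference in reflection requires 2 n t = m λ.
λ = 2 n t / m. The fifth-longest wavelength is m = 5: λ = 2 × 2.14 × 558 / 5.00 = 478 nm.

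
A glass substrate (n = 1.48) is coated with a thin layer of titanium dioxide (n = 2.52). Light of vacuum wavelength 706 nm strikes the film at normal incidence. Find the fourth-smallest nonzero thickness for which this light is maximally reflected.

Ray reflecting at the top interface goes from n = 1.0 toward n = 2.52: a half-wave phase shift.
Bottom surface (2.52 → 1.48): reflection off a lower-index medium gives no phase shift.
Exactly one π shift → a net half-wave offset.
For maximum reflection here: 2 n t = (m + ½) λ.
The fourth-smallest nonzero thickness corresponds to m = 3: t = (m + ½) λ / (2 n) = 3.50 × 706 / (2 × 2.52) = 490 nm.

490 nm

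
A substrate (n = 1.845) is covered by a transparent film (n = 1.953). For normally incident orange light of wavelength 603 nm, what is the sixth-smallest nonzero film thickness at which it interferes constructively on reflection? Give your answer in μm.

0.849 μm

At the upper boundary (n = 1.0 to n = 1.953) the reflected ray undergoes a half-wave phase shift.
Bottom surface (1.953 → 1.845): reflection off a lower-index medium gives no phase shift.
Exactly one π shift → a net half-wave offset.
For strong reflection here: 2 n t = (m + ½) λ.
The sixth-smallest nonzero thickness corresponds to m = 5: t = (m + ½) λ / (2 n) = 5.50 × 603 / (2 × 1.953) = 849 nm.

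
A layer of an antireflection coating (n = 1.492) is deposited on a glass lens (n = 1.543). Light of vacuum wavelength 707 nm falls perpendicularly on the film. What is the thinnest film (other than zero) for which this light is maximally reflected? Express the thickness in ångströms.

2369 Å

At the upper boundary (n = 1.0 to n = 1.492) the reflected ray undergoes a half-wave phase shift.
At the lower boundary (n = 1.492 to n = 1.543) the reflected ray undergoes a half-wave phase shift.
Net: no relative phase inversion (both shifts match).
So the condition for constructive reflection is 2 n t = m λ.
Minimum nonzero at m = 1: t = λ / (2 n) = 707 / (2 × 1.492) = 237 nm.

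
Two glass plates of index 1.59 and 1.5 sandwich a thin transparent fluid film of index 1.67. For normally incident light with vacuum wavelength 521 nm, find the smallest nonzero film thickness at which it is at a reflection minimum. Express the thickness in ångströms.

At the upper boundary (n = 1.59 to n = 1.67) the reflected ray undergoes a half-wave phase shift.
At the lower boundary (n = 1.67 to n = 1.5) the reflected ray undergoes no phase shift.
Exactly one π shift → a net half-wave offset.
For weak reflection here: 2 n t = m λ.
Minimum nonzero at m = 1: t = λ / (2 n) = 521 / (2 × 1.67) = 156 nm.

1560 Å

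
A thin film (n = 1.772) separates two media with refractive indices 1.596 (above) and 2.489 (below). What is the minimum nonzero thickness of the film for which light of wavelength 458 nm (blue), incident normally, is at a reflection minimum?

Ray reflecting at the top interface goes from n = 1.596 toward n = 1.772: a half-wave phase shift.
At the lower boundary (n = 1.772 to n = 2.489) the reflected ray undergoes a half-wave phase shift.
Net: no relative phase inversion (both shifts match).
For weak reflection here: 2 n t = (m + ½) λ.
Minimum at m = 0: t = λ / (4 n) = 458 / (4 × 1.772) = 64.6 nm.

64.6 nm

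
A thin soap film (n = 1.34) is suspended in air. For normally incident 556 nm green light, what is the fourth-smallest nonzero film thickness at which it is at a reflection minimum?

830 nm

At the upper boundary (n = 1.0 to n = 1.34) the reflected ray undergoes a half-wave phase shift.
Bottom surface (1.34 → 1.0): reflection off a lower-index medium gives no phase shift.
Exactly one π shift → a net half-wave offset.
For dark reflection here: 2 n t = m λ.
The fourth-smallest nonzero thickness corresponds to m = 4: t = m λ / (2 n) = 4.00 × 556 / (2 × 1.34) = 830 nm.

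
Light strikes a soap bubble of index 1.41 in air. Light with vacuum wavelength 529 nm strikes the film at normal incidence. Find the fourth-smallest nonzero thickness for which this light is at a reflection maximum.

Top surface (1.0 → 1.41): reflection off a higher-index medium gives a half-wave phase shift.
At the lower boundary (n = 1.41 to n = 1.0) the reflected ray undergoes no phase shift.
The two reflections differ by half a wavelength.
For strong reflection here: 2 n t = (m + ½) λ.
The fourth-smallest nonzero thickness corresponds to m = 3: t = (m + ½) λ / (2 n) = 3.50 × 529 / (2 × 1.41) = 657 nm.

657 nm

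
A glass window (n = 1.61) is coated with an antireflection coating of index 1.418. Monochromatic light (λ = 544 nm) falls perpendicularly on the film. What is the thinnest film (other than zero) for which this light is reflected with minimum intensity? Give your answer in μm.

At the upper boundary (n = 1.0 to n = 1.418) the reflected ray undergoes a half-wave phase shift.
Ray reflecting at the bottom interface goes from n = 1.418 toward n = 1.61: a half-wave phase shift.
Net: no relative phase inversion (both shifts match).
So the condition for destructive reflection is 2 n t = (m + ½) λ.
Minimum at m = 0: t = λ / (4 n) = 544 / (4 × 1.418) = 95.9 nm.

0.0959 μm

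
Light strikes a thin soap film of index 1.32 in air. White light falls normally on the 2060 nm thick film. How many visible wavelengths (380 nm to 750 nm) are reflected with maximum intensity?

7

At the upper boundary (n = 1.0 to n = 1.32) the reflected ray undergoes a half-wave phase shift.
Ray reflecting at the bottom interface goes from n = 1.32 toward n = 1.0: no phase shift.
The two reflections differ by half a wavelength.
For bright reflection here: 2 n t = (m + ½) λ.
λ = 2 n t / (m + ½) = 5438 / (m + ½) nm.
m=6: 837 nm (IR); m=7: 725 nm (visible); m=8: 640 nm (visible); m=9: 572 nm (visible); m=10: 518 nm (visible); m=11: 473 nm (visible); m=12: 435 nm (visible); m=13: 403 nm (visible); m=14: 375 nm (UV).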